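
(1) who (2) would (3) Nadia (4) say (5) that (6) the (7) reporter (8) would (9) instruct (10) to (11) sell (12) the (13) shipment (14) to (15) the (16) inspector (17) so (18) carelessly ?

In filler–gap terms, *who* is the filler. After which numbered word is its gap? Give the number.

9

Before movement: Nadia would say that the reporter would instruct who to sell the shipment to the inspector so carelessly.
'who' functions as the direct object of 'instruct'. Fronting leaves a gap immediately after 'instruct':
Who would Nadia say that the reporter would instruct ___ to sell the shipment to the inspector so carelessly?
'instruct' is word 9.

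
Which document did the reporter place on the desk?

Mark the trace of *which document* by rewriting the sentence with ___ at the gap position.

In situ: The reporter did place which document on the desk.
'which document' functions as the direct object of 'place'. The gap is right after 'place'.

Which document did the reporter place ___ on the desk?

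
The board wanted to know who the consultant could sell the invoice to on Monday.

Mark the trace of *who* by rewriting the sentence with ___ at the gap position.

In situ: The consultant could sell the invoice to who on Monday.
The filler 'who' is interpreted as the object of the preposition 'to' (recipient of 'sell'). The gap is right after 'to'.

The board wanted to know who the consultant could sell the invoice to ___ on Monday.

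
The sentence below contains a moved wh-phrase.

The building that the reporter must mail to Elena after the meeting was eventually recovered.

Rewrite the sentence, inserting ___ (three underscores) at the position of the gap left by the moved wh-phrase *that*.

The building that the reporter must mail ___ to Elena after the meeting was eventually recovered.

The filler 'that' is interpreted as the direct object of 'mail'. The gap is right after 'mail'.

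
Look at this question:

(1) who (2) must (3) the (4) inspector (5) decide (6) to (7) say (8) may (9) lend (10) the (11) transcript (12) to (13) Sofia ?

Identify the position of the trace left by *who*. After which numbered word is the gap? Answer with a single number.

Underlying clause: The inspector must decide to say who may lend the transcript to Sofia.
'who' is the subject of the clause embedded under 'say'. Wh-movement fronts it, leaving a gap right after 'say':
Who must the inspector decide to say ___ may lend the transcript to Sofia?
'say' is word 7.

7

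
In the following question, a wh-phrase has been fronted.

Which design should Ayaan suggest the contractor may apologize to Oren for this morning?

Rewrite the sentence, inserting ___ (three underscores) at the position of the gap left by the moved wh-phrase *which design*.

Which design should Ayaan suggest the contractor may apologize to Oren for ___ this morning?

Pre-movement form: Ayaan should suggest the contractor may apologize to Oren for which design this morning.
'which design' is the object of the preposition 'for'. The gap is right after 'for'.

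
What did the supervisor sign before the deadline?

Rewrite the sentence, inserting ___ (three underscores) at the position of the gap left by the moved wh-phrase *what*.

What did the supervisor sign ___ before the deadline?

Underlying clause: The supervisor did sign what before the deadline.
The filler 'what' is interpreted as the direct object of 'sign'. The gap is right after 'sign'.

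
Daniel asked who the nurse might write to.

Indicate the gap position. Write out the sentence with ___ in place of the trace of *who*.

Pre-movement form: The nurse might write to who.
'who' is the object of the preposition 'to'. The gap is right after 'to'.

Daniel asked who the nurse might write to ___.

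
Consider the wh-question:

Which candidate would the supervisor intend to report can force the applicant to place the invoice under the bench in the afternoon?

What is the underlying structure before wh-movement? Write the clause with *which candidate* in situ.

The supervisor would intend to report which candidate can force the applicant to place the invoice under the bench in the afternoon.

'which candidate' functions as the subject of the clause embedded under 'report'. It moves to the left edge, and the trace sits right after 'report':
Which candidate would the supervisor intend to report ___ can force the applicant to place the invoice under the bench in the afternoon?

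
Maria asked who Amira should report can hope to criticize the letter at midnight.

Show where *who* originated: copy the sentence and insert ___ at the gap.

Pre-movement form: Amira should report who can hope to criticize the letter at midnight.
'who' is the subject of the clause embedded under 'report'. The gap is right after 'report'.

Maria asked who Amira should report ___ can hope to criticize the letter at midnight.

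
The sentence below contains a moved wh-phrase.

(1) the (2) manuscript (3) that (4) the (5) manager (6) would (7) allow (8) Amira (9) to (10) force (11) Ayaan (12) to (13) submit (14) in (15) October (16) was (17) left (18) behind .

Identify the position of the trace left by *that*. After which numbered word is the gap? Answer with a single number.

The filler 'that' is interpreted as the direct object of 'submit'. It moves to the left edge, and the trace sits right after 'submit':
The manuscript that the manager would allow Amira to force Ayaan to submit ___ in October was left behind.
'submit' is word 13.

13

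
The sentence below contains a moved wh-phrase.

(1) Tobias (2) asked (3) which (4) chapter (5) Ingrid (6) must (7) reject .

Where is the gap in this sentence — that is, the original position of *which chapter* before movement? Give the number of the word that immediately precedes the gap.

7

Underlying clause: Ingrid must reject which chapter.
'which chapter' is the direct object of 'reject'. Fronting leaves a gap immediately after 'reject':
Tobias asked which chapter Ingrid must reject ___.
'reject' is word 7.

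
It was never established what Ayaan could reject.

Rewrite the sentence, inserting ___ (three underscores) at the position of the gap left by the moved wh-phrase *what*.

It was never established what Ayaan could reject ___.

In situ: Ayaan could reject what.
The filler 'what' is interpreted as the direct object of 'reject'. The gap is right after 'reject'.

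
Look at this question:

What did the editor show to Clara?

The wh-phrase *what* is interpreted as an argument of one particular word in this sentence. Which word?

Pre-movement form: The editor did show what to Clara.
'what' functions as the direct object of 'show'. Fronting leaves a gap immediately after 'show':
What did the editor show ___ to Clara?

show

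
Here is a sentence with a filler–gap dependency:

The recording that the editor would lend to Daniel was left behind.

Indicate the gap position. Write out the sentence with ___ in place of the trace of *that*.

The recording that the editor would lend ___ to Daniel was left behind.

The filler 'that' is interpreted as the direct object of 'lend'. The gap is right after 'lend'.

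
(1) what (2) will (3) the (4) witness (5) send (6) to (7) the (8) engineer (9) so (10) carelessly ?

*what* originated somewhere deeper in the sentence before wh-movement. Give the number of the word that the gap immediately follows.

5

In situ: The witness will send what to the engineer so carelessly.
'what' functions as the direct object of 'send'. Wh-movement fronts it, leaving a gap right after 'send':
What will the witness send ___ to the engineer so carelessly?
'send' is word 5.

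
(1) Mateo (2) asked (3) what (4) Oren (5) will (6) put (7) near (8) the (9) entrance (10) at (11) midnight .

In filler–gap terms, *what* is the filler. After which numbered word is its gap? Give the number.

Underlying clause: Oren will put what near the entrance at midnight.
The filler 'what' is interpreted as the direct object of 'put'. Wh-movement fronts it, leaving a gap right after 'put':
Mateo asked what Oren will put ___ near the entrance at midnight.
'put' is word 6.

6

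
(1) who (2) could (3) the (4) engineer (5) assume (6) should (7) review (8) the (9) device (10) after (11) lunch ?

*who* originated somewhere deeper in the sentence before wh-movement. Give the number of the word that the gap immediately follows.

5

Pre-movement form: The engineer could assume who should review the device after lunch.
'who' is the subject of the clause embedded under 'assume'. It moves to the left edge, and the trace sits right after 'assume':
Who could the engineer assume ___ should review the device after lunch?
'assume' is word 5.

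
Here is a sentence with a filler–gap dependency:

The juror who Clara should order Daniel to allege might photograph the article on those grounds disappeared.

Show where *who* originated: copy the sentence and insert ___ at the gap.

The juror who Clara should order Daniel to allege ___ might photograph the article on those grounds disappeared.

'who' is the subject of the clause embedded under 'allege'. The gap is right after 'allege'.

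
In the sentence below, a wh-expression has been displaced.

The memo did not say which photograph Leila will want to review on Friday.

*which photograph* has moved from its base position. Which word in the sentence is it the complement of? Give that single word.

Pre-movement form: Leila will want to review which photograph on Friday.
The filler 'which photograph' is interpreted as the direct object of 'review'. Wh-movement fronts it, leaving a gap right after 'review':
The memo did not say which photograph Leila will want to review ___ on Friday.

review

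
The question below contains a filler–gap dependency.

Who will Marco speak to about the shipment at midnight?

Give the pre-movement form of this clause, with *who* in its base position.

Marco will speak to who about the shipment at midnight.

'who' functions as the object of the preposition 'to'. Fronting leaves a gap immediately after 'to':
Who will Marco speak to ___ about the shipment at midnight?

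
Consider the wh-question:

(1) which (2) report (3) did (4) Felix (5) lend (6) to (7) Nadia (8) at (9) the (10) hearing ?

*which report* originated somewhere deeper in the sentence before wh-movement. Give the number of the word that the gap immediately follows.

Underlying clause: Felix did lend which report to Nadia at the hearing.
'which report' is the direct object of 'lend'. Fronting leaves a gap immediately after 'lend':
Which report did Felix lend ___ to Nadia at the hearing?
'lend' is word 5.

5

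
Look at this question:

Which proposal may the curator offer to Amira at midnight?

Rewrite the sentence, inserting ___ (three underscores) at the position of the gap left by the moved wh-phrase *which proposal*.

Which proposal may the curator offer ___ to Amira at midnight?

Before movement: The curator may offer which proposal to Amira at midnight.
'which proposal' functions as the direct object of 'offer'. The gap is right after 'offer'.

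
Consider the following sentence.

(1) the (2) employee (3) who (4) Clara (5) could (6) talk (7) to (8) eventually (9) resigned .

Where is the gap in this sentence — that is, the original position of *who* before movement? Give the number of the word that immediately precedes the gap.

'who' functions as the object of the preposition 'to'. Wh-movement fronts it, leaving a gap right after 'to':
The employee who Clara could talk to ___ eventually resigned.
'to' is word 7.

7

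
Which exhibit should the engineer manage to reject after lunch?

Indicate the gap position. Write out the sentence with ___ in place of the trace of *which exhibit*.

Which exhibit should the engineer manage to reject ___ after lunch?

In situ: The engineer should manage to reject which exhibit after lunch.
The filler 'which exhibit' is interpreted as the direct object of 'reject'. The gap is right after 'reject'.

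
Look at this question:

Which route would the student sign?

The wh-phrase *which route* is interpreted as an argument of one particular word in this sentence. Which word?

In situ: The student would sign which route.
The filler 'which route' is interpreted as the direct object of 'sign'. Wh-movement fronts it, leaving a gap right after 'sign':
Which route would the student sign ___?

sign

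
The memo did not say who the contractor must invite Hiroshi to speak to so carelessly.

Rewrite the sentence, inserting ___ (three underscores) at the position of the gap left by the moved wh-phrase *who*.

The memo did not say who the contractor must invite Hiroshi to speak to ___ so carelessly.

Pre-movement form: The contractor must invite Hiroshi to speak to who so carelessly.
'who' functions as the object of the preposition 'to'. The gap is right after 'to'.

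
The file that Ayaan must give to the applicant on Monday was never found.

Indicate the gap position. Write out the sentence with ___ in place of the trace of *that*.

'that' is the direct object of 'give'. The gap is right after 'give'.

The file that Ayaan must give ___ to the applicant on Monday was never found.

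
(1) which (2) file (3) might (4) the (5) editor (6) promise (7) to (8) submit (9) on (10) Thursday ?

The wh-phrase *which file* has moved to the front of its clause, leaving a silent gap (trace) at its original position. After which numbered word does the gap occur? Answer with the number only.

Pre-movement form: The editor might promise to submit which file on Thursday.
The filler 'which file' is interpreted as the direct object of 'submit'. Wh-movement fronts it, leaving a gap right after 'submit':
Which file might the editor promise to submit ___ on Thursday?
'submit' is word 8.

8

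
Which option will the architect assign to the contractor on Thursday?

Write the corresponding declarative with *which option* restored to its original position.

'which option' is the direct object of 'assign'. Fronting leaves a gap immediately after 'assign':
Which option will the architect assign ___ to the contractor on Thursday?

The architect will assign which option to the contractor on Thursday.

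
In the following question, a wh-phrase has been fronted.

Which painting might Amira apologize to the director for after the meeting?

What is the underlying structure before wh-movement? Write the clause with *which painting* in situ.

The filler 'which painting' is interpreted as the object of the preposition 'for'. Fronting leaves a gap immediately after 'for':
Which painting might Amira apologize to the director for ___ after the meeting?

Amira might apologize to the director for which painting after the meeting.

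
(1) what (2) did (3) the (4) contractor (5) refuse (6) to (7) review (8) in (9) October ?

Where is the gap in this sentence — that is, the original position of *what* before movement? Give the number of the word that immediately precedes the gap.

Pre-movement form: The contractor did refuse to review what in October.
'what' functions as the direct object of 'review'. Wh-movement fronts it, leaving a gap right after 'review':
What did the contractor refuse to review ___ in October?
'review' is word 7.

7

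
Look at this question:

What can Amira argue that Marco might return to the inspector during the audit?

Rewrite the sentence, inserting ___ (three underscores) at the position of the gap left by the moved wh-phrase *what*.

In situ: Amira can argue that Marco might return what to the inspector during the audit.
The filler 'what' is interpreted as the direct object of 'return'. The gap is right after 'return'.

What can Amira argue that Marco might return ___ to the inspector during the audit?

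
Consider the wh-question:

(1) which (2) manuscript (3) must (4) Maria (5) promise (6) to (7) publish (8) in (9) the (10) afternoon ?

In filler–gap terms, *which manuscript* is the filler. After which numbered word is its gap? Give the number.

7

Before movement: Maria must promise to publish which manuscript in the afternoon.
'which manuscript' is the direct object of 'publish'. Fronting leaves a gap immediately after 'publish':
Which manuscript must Maria promise to publish ___ in the afternoon?
'publish' is word 7.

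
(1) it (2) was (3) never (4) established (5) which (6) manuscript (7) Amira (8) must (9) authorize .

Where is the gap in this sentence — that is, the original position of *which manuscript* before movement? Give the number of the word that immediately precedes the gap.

Underlying clause: Amira must authorize which manuscript.
'which manuscript' is the direct object of 'authorize'. It moves to the left edge, and the trace sits right after 'authorize':
It was never established which manuscript Amira must authorize ___.
'authorize' is word 9.

9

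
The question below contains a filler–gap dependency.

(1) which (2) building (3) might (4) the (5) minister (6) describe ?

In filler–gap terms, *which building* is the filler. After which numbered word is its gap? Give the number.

6

Before movement: The minister might describe which building.
'which building' is the direct object of 'describe'. Fronting leaves a gap immediately after 'describe':
Which building might the minister describe ___?
'describe' is word 6.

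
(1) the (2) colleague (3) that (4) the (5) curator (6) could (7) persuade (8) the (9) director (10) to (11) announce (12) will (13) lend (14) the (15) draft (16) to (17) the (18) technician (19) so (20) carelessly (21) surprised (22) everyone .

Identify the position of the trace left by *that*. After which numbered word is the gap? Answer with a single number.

11

'that' functions as the subject of the clause embedded under 'announce'. Fronting leaves a gap immediately after 'announce':
The colleague that the curator could persuade the director to announce ___ will lend the draft to the technician so carelessly surprised everyone.
'announce' is word 11.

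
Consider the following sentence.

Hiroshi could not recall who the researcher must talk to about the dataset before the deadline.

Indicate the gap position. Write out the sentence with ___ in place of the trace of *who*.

Before movement: The researcher must talk to who about the dataset before the deadline.
'who' is the object of the preposition 'to'. The gap is right after 'to'.

Hiroshi could not recall who the researcher must talk to ___ about the dataset before the deadline.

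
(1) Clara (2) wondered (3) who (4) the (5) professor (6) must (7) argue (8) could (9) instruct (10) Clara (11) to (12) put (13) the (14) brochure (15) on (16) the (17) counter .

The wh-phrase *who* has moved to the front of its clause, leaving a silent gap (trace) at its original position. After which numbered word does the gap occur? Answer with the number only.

7

Pre-movement form: The professor must argue who could instruct Clara to put the brochure on the counter.
'who' is the subject of the clause embedded under 'argue'. It moves to the left edge, and the trace sits right after 'argue':
Clara wondered who the professor must argue ___ could instruct Clara to put the brochure on the counter.
'argue' is word 7.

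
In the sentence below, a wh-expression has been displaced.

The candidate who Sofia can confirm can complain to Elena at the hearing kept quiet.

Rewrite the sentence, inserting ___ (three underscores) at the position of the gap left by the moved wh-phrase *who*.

'who' is the subject of the clause embedded under 'confirm'. The gap is right after 'confirm'.

The candidate who Sofia can confirm ___ can complain to Elena at the hearing kept quiet.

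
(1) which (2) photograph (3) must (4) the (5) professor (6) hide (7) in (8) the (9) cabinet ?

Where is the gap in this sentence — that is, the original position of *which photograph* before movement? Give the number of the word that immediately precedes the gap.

Pre-movement form: The professor must hide which photograph in the cabinet.
'which photograph' is the direct object of 'hide'. Fronting leaves a gap immediately after 'hide':
Which photograph must the professor hide ___ in the cabinet?
'hide' is word 6.

6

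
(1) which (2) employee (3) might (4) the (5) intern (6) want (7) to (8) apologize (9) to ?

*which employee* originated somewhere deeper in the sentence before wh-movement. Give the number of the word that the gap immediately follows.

Before movement: The intern might want to apologize to which employee.
The filler 'which employee' is interpreted as the object of the preposition 'to'. It moves to the left edge, and the trace sits right after 'to':
Which employee might the intern want to apologize to ___?
'to' is word 9.

9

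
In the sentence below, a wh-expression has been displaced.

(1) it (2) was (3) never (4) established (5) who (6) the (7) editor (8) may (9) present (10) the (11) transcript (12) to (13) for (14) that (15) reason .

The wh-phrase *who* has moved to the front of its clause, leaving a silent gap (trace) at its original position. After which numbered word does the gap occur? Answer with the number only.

Pre-movement form: The editor may present the transcript to who for that reason.
'who' is the object of the preposition 'to' (recipient of 'present'). It moves to the left edge, and the trace sits right after 'to':
It was never established who the editor may present the transcript to ___ for that reason.
'to' is word 12.

12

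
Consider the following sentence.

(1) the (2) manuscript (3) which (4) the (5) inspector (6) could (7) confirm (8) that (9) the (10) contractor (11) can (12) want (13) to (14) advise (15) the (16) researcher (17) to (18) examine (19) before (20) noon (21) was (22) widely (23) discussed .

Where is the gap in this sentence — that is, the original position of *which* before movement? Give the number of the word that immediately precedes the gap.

18

'which' is the direct object of 'examine'. Wh-movement fronts it, leaving a gap right after 'examine':
The manuscript which the inspector could confirm that the contractor can want to advise the researcher to examine ___ before noon was widely discussed.
'examine' is word 18.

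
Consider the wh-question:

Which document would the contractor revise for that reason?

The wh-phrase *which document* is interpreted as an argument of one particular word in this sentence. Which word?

Before movement: The contractor would revise which document for that reason.
'which document' is the direct object of 'revise'. Fronting leaves a gap immediately after 'revise':
Which document would the contractor revise ___ for that reason?

revise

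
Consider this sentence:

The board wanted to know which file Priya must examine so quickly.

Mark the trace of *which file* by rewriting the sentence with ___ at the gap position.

The board wanted to know which file Priya must examine ___ so quickly.

Pre-movement form: Priya must examine which file so quickly.
'which file' is the direct object of 'examine'. The gap is right after 'examine'.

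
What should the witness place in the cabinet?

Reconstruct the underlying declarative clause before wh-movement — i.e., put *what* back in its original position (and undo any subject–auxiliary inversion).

The filler 'what' is interpreted as the direct object of 'place'. It moves to the left edge, and the trace sits right after 'place':
What should the witness place ___ in the cabinet?

The witness should place what in the cabinet.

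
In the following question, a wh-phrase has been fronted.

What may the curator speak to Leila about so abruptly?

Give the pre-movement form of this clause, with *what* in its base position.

The curator may speak to Leila about what so abruptly.

'what' functions as the object of the preposition 'about'. Fronting leaves a gap immediately after 'about':
What may the curator speak to Leila about ___ so abruptly?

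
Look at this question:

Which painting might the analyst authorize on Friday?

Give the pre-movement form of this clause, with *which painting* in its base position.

'which painting' is the direct object of 'authorize'. Fronting leaves a gap immediately after 'authorize':
Which painting might the analyst authorize ___ on Friday?

The analyst might authorize which painting on Friday.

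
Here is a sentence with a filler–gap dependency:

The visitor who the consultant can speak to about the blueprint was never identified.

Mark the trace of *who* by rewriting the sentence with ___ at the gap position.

'who' is the object of the preposition 'to'. The gap is right after 'to'.

The visitor who the consultant can speak to ___ about the blueprint was never identified.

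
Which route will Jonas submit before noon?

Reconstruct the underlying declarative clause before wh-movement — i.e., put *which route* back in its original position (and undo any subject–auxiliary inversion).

'which route' functions as the direct object of 'submit'. It moves to the left edge, and the trace sits right after 'submit':
Which route will Jonas submit ___ before noon?

Jonas will submit which route before noon.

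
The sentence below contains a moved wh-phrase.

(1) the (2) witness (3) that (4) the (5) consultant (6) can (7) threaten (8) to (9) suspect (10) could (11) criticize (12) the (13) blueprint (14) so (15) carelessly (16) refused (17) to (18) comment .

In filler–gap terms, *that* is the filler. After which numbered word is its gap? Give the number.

'that' functions as the subject of the clause embedded under 'suspect'. It moves to the left edge, and the trace sits right after 'suspect':
The witness that the consultant can threaten to suspect ___ could criticize the blueprint so carelessly refused to comment.
'suspect' is word 9.

9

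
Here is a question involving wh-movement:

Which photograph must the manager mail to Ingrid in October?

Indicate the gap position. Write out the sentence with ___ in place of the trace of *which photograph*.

Which photograph must the manager mail ___ to Ingrid in October?

Before movement: The manager must mail which photograph to Ingrid in October.
'which photograph' functions as the direct object of 'mail'. The gap is right after 'mail'.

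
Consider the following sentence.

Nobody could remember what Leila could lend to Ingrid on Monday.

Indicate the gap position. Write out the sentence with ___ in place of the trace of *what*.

In situ: Leila could lend what to Ingrid on Monday.
'what' functions as the direct object of 'lend'. The gap is right after 'lend'.

Nobody could remember what Leila could lend ___ to Ingrid on Monday.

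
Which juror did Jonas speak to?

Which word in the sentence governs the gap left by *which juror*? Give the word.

to

Pre-movement form: Jonas did speak to which juror.
The filler 'which juror' is interpreted as the object of the preposition 'to'. Fronting leaves a gap immediately after 'to':
Which juror did Jonas speak to ___?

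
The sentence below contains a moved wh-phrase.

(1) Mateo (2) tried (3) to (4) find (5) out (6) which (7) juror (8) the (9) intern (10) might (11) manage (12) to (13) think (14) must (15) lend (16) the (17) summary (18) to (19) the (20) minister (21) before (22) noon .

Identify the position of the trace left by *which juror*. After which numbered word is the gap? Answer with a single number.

13

Pre-movement form: The intern might manage to think which juror must lend the summary to the minister before noon.
'which juror' functions as the subject of the clause embedded under 'think'. It moves to the left edge, and the trace sits right after 'think':
Mateo tried to find out which juror the intern might manage to think ___ must lend the summary to the minister before noon.
'think' is word 13.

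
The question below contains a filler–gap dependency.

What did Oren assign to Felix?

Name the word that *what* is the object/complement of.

assign

Underlying clause: Oren did assign what to Felix.
The filler 'what' is interpreted as the direct object of 'assign'. Fronting leaves a gap immediately after 'assign':
What did Oren assign ___ to Felix?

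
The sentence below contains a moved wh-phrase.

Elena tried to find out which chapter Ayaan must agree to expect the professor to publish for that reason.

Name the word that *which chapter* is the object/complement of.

Before movement: Ayaan must agree to expect the professor to publish which chapter for that reason.
'which chapter' functions as the direct object of 'publish'. Fronting leaves a gap immediately after 'publish':
Elena tried to find out which chapter Ayaan must agree to expect the professor to publish ___ for that reason.

publish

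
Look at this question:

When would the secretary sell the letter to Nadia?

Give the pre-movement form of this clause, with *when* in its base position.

The secretary would sell the letter to Nadia when.

'when' functions as the temporal adjunct. Wh-movement fronts it, leaving a gap right after 'Nadia':
When would the secretary sell the letter to Nadia ___?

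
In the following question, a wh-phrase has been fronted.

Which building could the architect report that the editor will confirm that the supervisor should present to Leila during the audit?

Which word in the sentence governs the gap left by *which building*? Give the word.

Pre-movement form: The architect could report that the editor will confirm that the supervisor should present which building to Leila during the audit.
The filler 'which building' is interpreted as the direct object of 'present'. Wh-movement fronts it, leaving a gap right after 'present':
Which building could the architect report that the editor will confirm that the supervisor should present ___ to Leila during the audit?

present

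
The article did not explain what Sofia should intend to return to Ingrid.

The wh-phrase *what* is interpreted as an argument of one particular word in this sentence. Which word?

return

Pre-movement form: Sofia should intend to return what to Ingrid.
'what' is the direct object of 'return'. It moves to the left edge, and the trace sits right after 'return':
The article did not explain what Sofia should intend to return ___ to Ingrid.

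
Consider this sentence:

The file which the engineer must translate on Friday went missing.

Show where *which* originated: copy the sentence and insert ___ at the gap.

The file which the engineer must translate ___ on Friday went missing.

'which' is the direct object of 'translate'. The gap is right after 'translate'.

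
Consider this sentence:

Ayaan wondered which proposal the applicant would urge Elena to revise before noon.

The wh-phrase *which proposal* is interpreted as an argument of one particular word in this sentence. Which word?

Before movement: The applicant would urge Elena to revise which proposal before noon.
'which proposal' functions as the direct object of 'revise'. Wh-movement fronts it, leaving a gap right after 'revise':
Ayaan wondered which proposal the applicant would urge Elena to revise ___ before noon.

revise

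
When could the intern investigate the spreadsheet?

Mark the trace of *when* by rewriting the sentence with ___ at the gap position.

When could the intern investigate the spreadsheet ___?

In situ: The intern could investigate the spreadsheet when.
'when' is the temporal adjunct. The gap is right after 'spreadsheet'.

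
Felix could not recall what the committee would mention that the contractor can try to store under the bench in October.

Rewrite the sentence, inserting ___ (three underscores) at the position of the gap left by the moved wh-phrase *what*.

Felix could not recall what the committee would mention that the contractor can try to store ___ under the bench in October.

Before movement: The committee would mention that the contractor can try to store what under the bench in October.
'what' is the direct object of 'store'. The gap is right after 'store'.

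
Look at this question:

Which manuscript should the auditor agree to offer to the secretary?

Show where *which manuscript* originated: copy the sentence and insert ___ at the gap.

Which manuscript should the auditor agree to offer ___ to the secretary?

In situ: The auditor should agree to offer which manuscript to the secretary.
'which manuscript' functions as the direct object of 'offer'. The gap is right after 'offer'.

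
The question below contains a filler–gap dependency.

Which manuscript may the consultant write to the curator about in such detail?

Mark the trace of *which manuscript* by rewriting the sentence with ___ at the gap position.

Pre-movement form: The consultant may write to the curator about which manuscript in such detail.
The filler 'which manuscript' is interpreted as the object of the preposition 'about'. The gap is right after 'about'.

Which manuscript may the consultant write to the curator about ___ in such detail?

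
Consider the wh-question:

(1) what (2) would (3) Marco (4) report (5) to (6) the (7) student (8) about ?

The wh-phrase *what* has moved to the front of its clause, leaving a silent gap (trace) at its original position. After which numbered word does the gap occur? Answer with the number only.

8

In situ: Marco would report to the student about what.
'what' is the object of the preposition 'about'. It moves to the left edge, and the trace sits right after 'about':
What would Marco report to the student about ___?
'about' is word 8.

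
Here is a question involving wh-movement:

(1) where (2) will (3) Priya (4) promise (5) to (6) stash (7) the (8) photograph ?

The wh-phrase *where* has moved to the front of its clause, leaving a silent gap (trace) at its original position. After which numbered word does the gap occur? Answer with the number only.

8

Before movement: Priya will promise to stash the photograph where.
'where' is the locative complement of 'stash'. Fronting leaves a gap immediately after 'photograph':
Where will Priya promise to stash the photograph ___?
'photograph' is word 8.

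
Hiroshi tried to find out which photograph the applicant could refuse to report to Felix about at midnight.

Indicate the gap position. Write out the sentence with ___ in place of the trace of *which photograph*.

Hiroshi tried to find out which photograph the applicant could refuse to report to Felix about ___ at midnight.

In situ: The applicant could refuse to report to Felix about which photograph at midnight.
The filler 'which photograph' is interpreted as the object of the preposition 'about'. The gap is right after 'about'.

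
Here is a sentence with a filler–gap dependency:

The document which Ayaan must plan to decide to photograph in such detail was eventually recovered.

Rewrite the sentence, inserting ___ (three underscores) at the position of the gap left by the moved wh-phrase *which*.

The filler 'which' is interpreted as the direct object of 'photograph'. The gap is right after 'photograph'.

The document which Ayaan must plan to decide to photograph ___ in such detail was eventually recovered.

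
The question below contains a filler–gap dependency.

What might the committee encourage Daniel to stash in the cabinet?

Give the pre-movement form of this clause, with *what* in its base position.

The filler 'what' is interpreted as the direct object of 'stash'. Fronting leaves a gap immediately after 'stash':
What might the committee encourage Daniel to stash ___ in the cabinet?

The committee might encourage Daniel to stash what in the cabinet.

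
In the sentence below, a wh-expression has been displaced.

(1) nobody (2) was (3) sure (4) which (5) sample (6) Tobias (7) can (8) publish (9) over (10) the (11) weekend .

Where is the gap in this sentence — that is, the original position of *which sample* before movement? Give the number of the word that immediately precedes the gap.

In situ: Tobias can publish which sample over the weekend.
'which sample' is the direct object of 'publish'. It moves to the left edge, and the trace sits right after 'publish':
Nobody was sure which sample Tobias can publish ___ over the weekend.
'publish' is word 8.

8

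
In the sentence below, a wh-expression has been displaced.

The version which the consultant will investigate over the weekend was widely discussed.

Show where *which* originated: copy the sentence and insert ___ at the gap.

The filler 'which' is interpreted as the direct object of 'investigate'. The gap is right after 'investigate'.

The version which the consultant will investigate ___ over the weekend was widely discussed.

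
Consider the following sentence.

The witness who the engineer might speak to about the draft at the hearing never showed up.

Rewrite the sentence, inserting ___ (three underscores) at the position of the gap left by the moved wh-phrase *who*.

The witness who the engineer might speak to ___ about the draft at the hearing never showed up.

The filler 'who' is interpreted as the object of the preposition 'to'. The gap is right after 'to'.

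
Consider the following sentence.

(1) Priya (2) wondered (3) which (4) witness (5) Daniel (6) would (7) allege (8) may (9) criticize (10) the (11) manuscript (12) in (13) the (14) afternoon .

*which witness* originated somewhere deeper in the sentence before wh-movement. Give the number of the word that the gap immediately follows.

Pre-movement form: Daniel would allege which witness may criticize the manuscript in the afternoon.
'which witness' functions as the subject of the clause embedded under 'allege'. It moves to the left edge, and the trace sits right after 'allege':
Priya wondered which witness Daniel would allege ___ may criticize the manuscript in the afternoon.
'allege' is word 7.

7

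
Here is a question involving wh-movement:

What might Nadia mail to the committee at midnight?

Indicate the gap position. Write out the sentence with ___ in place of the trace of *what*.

What might Nadia mail ___ to the committee at midnight?

Underlying clause: Nadia might mail what to the committee at midnight.
The filler 'what' is interpreted as the direct object of 'mail'. The gap is right after 'mail'.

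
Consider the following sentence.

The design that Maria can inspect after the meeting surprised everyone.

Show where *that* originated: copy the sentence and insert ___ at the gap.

The design that Maria can inspect ___ after the meeting surprised everyone.

The filler 'that' is interpreted as the direct object of 'inspect'. The gap is right after 'inspect'.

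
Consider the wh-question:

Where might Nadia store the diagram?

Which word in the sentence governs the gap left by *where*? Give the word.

Pre-movement form: Nadia might store the diagram where.
'where' is the locative complement of 'store'. Wh-movement fronts it, leaving a gap right after 'diagram':
Where might Nadia store the diagram ___?

store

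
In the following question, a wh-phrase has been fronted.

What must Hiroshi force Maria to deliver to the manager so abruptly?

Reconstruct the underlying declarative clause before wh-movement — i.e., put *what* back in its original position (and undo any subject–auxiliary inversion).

Hiroshi must force Maria to deliver what to the manager so abruptly.

'what' functions as the direct object of 'deliver'. Wh-movement fronts it, leaving a gap right after 'deliver':
What must Hiroshi force Maria to deliver ___ to the manager so abruptly?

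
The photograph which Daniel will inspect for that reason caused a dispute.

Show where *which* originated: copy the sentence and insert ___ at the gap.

The photograph which Daniel will inspect ___ for that reason caused a dispute.

The filler 'which' is interpreted as the direct object of 'inspect'. The gap is right after 'inspect'.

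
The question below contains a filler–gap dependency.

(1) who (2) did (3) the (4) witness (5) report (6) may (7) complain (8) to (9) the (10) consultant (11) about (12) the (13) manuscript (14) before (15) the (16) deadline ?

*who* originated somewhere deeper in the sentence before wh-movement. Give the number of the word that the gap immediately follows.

In situ: The witness did report who may complain to the consultant about the manuscript before the deadline.
'who' is the subject of the clause embedded under 'report'. Fronting leaves a gap immediately after 'report':
Who did the witness report ___ may complain to the consultant about the manuscript before the deadline?
'report' is word 5.

5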